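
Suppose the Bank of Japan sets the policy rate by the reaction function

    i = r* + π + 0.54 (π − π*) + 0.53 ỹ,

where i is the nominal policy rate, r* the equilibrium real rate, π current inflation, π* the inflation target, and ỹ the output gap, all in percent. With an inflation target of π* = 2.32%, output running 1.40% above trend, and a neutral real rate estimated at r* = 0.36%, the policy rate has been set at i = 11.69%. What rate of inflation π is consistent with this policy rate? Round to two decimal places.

Output 1.40% above potential → ỹ = 1.40.
Collecting π: i = r* + (1 + 0.54) π − 0.54 π* + 0.53 ỹ
1.54 π = 11.69 − 0.36 + 0.54 × 2.32 − 0.53 × 1.40 = 11.8408
π = 11.8408 / 1.54 = 7.69

7.69%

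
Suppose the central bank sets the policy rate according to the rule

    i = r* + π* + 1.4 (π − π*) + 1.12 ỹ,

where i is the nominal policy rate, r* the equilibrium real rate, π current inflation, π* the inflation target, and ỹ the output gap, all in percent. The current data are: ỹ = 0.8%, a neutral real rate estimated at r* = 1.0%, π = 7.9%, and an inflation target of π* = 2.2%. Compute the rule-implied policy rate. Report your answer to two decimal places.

12.08%

i = 1.0 + 2.2 + 1.4 × (7.9 − 2.2) + 1.12 × 0.8
   = 1.0 + 2.2 + 7.98 + 0.896 = 12.08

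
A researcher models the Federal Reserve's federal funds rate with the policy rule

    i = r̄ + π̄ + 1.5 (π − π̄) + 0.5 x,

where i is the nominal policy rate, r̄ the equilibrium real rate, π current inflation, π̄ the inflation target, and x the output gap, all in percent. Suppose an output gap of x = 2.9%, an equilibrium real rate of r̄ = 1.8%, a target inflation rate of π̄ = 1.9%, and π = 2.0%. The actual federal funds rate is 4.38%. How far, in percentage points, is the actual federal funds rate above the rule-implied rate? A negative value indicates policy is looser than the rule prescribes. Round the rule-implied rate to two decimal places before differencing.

-0.92 pp

i = 1.8 + 1.9 + 1.5 × (2.0 − 1.9) + 0.5 × 2.9
   = 1.8 + 1.9 + 0.15 + 1.45 = 5.30
Deviation = 4.38 − 5.30 = -0.92 pp.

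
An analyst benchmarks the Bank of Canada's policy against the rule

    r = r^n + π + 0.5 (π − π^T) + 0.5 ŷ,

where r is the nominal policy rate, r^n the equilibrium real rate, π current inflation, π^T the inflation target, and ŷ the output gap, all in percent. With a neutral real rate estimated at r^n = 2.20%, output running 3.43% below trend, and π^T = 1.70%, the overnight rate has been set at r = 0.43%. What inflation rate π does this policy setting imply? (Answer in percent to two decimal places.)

0.53%

Output 3.43% below potential → ŷ = -3.43.
Collecting π: r = r^n + (1 + 0.5) π − 0.5 π^T + 0.5 ŷ
1.5 π = 0.43 − 2.20 + 0.5 × 1.70 − 0.5 × (-3.43) = 0.795
π = 0.795 / 1.5 = 0.53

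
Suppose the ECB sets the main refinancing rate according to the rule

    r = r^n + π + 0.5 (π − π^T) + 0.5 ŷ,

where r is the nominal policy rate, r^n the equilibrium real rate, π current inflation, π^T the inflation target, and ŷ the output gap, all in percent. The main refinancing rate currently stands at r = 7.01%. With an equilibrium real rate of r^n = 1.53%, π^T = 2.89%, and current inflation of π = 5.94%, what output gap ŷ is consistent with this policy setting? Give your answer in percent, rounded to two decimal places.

0.5 ŷ = 7.01 − 1.53 − 5.94 − 0.5 × (5.94 − 2.89) = -1.985
ŷ = -1.985 / 0.5 = -3.97

-3.97%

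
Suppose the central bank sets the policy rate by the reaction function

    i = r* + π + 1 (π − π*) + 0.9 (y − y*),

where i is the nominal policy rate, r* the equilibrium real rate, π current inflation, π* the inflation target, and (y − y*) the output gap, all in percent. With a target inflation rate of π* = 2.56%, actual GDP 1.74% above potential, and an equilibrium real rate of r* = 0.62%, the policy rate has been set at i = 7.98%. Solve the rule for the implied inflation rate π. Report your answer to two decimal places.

4.18%

Output 1.74% above potential → (y − y*) = 1.74.
Collecting π: i = r* + (1 + 1) π − 1 π* + 0.9 (y − y*)
2 π = 7.98 − 0.62 + 1 × 2.56 − 0.9 × 1.74 = 8.354
π = 8.354 / 2 = 4.18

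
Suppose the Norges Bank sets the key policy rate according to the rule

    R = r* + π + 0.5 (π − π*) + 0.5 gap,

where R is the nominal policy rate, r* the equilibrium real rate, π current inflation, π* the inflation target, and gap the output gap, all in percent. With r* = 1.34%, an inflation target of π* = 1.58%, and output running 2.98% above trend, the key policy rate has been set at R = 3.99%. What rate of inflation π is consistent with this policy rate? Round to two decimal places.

Output 2.98% above potential → gap = 2.98.
Collecting π: R = r* + (1 + 0.5) π − 0.5 π* + 0.5 gap
1.5 π = 3.99 − 1.34 + 0.5 × 1.58 − 0.5 × 2.98 = 1.95
π = 1.95 / 1.5 = 1.30

1.30%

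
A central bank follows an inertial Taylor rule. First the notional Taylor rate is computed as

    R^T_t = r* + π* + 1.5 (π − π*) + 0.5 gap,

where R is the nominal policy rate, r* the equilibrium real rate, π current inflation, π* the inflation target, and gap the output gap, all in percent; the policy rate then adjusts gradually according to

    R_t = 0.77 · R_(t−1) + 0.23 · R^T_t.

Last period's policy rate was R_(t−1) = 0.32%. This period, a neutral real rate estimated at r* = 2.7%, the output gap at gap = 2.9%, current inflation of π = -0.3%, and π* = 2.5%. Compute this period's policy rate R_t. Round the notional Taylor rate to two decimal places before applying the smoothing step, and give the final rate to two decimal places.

R^T_t = 2.7 + 2.5 + 1.5 × (-0.3 − 2.5) + 0.5 × 2.9
   = 2.7 + 2.5 − 4.2 + 1.45 = 2.45
R_t = 0.77 × 0.32 + 0.23 × 2.45 = 0.2464 + 0.5635 = 0.81

0.81%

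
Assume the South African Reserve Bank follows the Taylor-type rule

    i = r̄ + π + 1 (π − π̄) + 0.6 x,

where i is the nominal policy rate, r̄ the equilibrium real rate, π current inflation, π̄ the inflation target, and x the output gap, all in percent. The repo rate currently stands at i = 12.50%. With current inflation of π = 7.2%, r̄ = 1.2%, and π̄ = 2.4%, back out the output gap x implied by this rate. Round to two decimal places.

0.6 x = 12.50 − 1.2 − 7.2 − 1 × (7.2 − 2.4) = -0.7
x = -0.7 / 0.6 = -1.17

-1.17%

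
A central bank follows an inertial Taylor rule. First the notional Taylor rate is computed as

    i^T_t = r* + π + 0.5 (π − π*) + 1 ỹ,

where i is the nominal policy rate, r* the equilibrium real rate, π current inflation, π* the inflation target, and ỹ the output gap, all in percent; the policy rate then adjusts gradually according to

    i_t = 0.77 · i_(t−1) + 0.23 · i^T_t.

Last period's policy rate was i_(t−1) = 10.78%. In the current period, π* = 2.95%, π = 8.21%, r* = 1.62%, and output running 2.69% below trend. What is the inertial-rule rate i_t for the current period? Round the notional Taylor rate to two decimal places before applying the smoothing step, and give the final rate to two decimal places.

Output 2.69% below potential → ỹ = -2.69.
i^T_t = 1.62 + 8.21 + 0.5 × (8.21 − 2.95) + 1 × (-2.69)
   = 1.62 + 8.21 + 2.63 − 2.69 = 9.77
i_t = 0.77 × 10.78 + 0.23 × 9.77 = 8.3006 + 2.2471 = 10.55

10.55%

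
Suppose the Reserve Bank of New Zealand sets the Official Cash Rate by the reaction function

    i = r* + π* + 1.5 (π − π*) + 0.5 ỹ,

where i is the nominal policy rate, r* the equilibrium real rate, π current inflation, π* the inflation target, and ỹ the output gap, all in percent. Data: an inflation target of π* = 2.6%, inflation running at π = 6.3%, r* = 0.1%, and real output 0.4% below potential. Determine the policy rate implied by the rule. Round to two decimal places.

Output 0.4% below potential → ỹ = -0.4.
i = 0.1 + 2.6 + 1.5 × (6.3 − 2.6) + 0.5 × (-0.4)
   = 0.1 + 2.6 + 5.55 − 0.2 = 8.05

8.05%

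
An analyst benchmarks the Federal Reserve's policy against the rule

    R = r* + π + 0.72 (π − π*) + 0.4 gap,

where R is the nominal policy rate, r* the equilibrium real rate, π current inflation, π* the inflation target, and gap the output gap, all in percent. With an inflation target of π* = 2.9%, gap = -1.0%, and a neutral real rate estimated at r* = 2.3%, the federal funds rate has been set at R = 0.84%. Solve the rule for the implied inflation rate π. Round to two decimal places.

Collecting π: R = r* + (1 + 0.72) π − 0.72 π* + 0.4 gap
1.72 π = 0.84 − 2.3 + 0.72 × 2.9 − 0.4 × (-1.0) = 1.028
π = 1.028 / 1.72 = 0.60

0.60%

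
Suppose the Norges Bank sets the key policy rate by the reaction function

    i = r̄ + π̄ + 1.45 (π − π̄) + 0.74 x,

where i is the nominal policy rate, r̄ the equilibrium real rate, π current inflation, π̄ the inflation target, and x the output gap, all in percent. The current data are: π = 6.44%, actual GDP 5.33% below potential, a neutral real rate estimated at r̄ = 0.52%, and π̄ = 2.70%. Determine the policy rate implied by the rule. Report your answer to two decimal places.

4.70%

Output 5.33% below potential → x = -5.33.
i = 0.52 + 2.70 + 1.45 × (6.44 − 2.70) + 0.74 × (-5.33)
   = 0.52 + 2.7 + 5.423 − 3.9442 = 4.70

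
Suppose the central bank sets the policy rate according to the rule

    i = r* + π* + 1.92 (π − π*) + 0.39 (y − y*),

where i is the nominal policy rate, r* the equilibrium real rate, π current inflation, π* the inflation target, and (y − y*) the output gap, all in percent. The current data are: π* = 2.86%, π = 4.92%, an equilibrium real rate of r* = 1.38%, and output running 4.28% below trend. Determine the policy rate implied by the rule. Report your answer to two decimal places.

6.53%

Output 4.28% below potential → (y − y*) = -4.28.
i = 1.38 + 2.86 + 1.92 × (4.92 − 2.86) + 0.39 × (-4.28)
   = 1.38 + 2.86 + 3.9552 − 1.6692 = 6.53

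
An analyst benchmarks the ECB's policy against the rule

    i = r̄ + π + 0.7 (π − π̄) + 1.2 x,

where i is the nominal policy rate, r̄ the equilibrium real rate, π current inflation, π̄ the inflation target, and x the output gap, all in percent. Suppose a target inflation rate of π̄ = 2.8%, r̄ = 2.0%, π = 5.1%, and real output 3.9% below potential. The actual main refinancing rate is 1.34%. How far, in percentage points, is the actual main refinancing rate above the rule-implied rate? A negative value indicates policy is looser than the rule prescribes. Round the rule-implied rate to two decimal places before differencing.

-2.69 pp

Output 3.9% below potential → x = -3.9.
i = 2.0 + 5.1 + 0.7 × (5.1 − 2.8) + 1.2 × (-3.9)
   = 2.0 + 5.1 + 1.61 − 4.68 = 4.03
Deviation = 1.34 − 4.03 = -2.69 pp.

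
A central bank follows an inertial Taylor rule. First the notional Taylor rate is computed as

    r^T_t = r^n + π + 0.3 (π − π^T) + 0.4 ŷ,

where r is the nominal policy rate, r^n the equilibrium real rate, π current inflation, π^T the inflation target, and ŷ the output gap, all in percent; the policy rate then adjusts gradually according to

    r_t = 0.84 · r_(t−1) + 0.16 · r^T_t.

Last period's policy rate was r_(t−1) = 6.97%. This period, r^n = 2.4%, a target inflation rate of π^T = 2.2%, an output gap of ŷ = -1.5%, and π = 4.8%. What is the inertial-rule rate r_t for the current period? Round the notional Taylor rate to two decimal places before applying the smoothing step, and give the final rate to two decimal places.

7.04%

r^T_t = 2.4 + 4.8 + 0.3 × (4.8 − 2.2) + 0.4 × (-1.5)
   = 2.4 + 4.8 + 0.78 − 0.6 = 7.38
r_t = 0.84 × 6.97 + 0.16 × 7.38 = 5.8548 + 1.1808 = 7.04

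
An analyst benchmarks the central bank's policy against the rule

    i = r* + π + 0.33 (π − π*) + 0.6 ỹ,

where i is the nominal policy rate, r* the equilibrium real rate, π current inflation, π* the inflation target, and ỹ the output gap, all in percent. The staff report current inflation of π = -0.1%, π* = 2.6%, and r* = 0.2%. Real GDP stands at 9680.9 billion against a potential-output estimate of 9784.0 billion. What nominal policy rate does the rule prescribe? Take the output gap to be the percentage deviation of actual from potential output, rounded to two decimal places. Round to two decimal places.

-1.42%

Output gap = 100 × (9680.9 − 9784.0) / 9784.0 = -1.05%.
i = 0.20 + (-0.10) + 0.33 × (-0.10 − 2.60) + 0.6 × (-1.05)
   = 0.20 − 0.1 − 0.891 − 0.63 = -1.42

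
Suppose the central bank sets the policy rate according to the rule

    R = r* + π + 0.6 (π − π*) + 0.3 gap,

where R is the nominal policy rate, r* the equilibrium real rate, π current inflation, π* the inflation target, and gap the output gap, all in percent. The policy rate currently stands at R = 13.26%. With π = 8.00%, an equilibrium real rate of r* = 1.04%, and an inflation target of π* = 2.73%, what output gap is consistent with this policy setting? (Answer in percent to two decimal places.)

0.3 gap = 13.26 − 1.04 − 8.00 − 0.6 × (8.00 − 2.73) = 1.058
gap = 1.058 / 0.3 = 3.53

3.53%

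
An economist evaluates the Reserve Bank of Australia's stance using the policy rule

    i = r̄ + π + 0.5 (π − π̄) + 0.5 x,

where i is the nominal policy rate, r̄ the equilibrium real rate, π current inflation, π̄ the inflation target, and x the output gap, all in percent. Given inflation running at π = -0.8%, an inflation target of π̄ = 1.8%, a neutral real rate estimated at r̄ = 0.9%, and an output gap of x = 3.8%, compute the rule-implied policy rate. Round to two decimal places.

0.70%

i = 0.9 + (-0.8) + 0.5 × (-0.8 − 1.8) + 0.5 × 3.8
   = 0.9 − 0.8 − 1.3 + 1.9 = 0.70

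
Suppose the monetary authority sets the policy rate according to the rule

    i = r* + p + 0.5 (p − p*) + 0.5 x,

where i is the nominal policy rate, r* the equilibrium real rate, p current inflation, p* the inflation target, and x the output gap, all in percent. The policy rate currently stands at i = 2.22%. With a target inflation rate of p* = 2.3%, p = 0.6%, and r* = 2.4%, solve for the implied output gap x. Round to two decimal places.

0.5 x = 2.22 − 2.4 − 0.6 − 0.5 × (0.6 − 2.3) = 0.07
x = 0.07 / 0.5 = 0.14

0.14%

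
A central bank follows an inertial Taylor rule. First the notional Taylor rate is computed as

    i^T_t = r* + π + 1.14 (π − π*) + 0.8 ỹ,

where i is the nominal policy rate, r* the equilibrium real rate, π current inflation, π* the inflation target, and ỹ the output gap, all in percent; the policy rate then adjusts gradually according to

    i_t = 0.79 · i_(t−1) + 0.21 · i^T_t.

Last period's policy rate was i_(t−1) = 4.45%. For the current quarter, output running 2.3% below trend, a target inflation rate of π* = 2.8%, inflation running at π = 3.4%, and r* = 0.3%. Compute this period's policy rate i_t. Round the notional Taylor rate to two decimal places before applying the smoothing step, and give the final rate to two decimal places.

Output 2.3% below potential → ỹ = -2.3.
i^T_t = 0.3 + 3.4 + 1.14 × (3.4 − 2.8) + 0.8 × (-2.3)
   = 0.3 + 3.4 + 0.684 − 1.84 = 2.54
i_t = 0.79 × 4.45 + 0.21 × 2.54 = 3.5155 + 0.5334 = 4.05

4.05%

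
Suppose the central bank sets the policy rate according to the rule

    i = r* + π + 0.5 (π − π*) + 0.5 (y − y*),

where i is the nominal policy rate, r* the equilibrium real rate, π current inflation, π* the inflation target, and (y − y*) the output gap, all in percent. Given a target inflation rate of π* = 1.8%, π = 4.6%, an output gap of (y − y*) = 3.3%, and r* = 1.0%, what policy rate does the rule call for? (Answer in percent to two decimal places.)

8.65%

i = 1.0 + 4.6 + 0.5 × (4.6 − 1.8) + 0.5 × 3.3
   = 1.0 + 4.6 + 1.4 + 1.65 = 8.65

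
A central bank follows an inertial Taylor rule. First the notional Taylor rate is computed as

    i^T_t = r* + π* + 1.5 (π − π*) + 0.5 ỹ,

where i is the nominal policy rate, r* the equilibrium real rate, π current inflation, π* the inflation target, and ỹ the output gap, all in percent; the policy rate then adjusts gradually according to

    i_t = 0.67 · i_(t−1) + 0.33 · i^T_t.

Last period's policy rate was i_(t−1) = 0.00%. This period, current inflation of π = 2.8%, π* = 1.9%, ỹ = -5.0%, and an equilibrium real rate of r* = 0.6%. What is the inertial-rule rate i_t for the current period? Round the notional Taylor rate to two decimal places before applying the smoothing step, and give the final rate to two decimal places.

0.45%

i^T_t = 0.6 + 1.9 + 1.5 × (2.8 − 1.9) + 0.5 × (-5.0)
   = 0.6 + 1.9 + 1.35 − 2.5 = 1.35
i_t = 0.67 × 0.00 + 0.33 × 1.35 = 0 + 0.4455 = 0.45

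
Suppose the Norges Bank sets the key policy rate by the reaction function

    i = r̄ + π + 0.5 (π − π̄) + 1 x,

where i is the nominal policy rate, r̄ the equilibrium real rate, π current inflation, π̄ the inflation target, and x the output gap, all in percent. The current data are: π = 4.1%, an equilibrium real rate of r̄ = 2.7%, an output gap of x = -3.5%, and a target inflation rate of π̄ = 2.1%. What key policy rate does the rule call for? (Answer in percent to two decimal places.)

i = 2.7 + 4.1 + 0.5 × (4.1 − 2.1) + 1 × (-3.5)
   = 2.7 + 4.1 + 1 − 3.5 = 4.30

4.30%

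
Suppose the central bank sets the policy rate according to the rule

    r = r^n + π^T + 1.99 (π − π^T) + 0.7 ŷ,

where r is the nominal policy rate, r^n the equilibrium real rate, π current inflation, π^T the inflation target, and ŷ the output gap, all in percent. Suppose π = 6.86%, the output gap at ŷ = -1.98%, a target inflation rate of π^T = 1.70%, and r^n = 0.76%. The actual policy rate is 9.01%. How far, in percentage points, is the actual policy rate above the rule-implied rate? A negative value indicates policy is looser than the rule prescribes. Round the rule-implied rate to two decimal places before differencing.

-2.33 pp

r = 0.76 + 1.70 + 1.99 × (6.86 − 1.70) + 0.7 × (-1.98)
   = 0.76 + 1.7 + 10.2684 − 1.386 = 11.34
Deviation = 9.01 − 11.34 = -2.33 pp.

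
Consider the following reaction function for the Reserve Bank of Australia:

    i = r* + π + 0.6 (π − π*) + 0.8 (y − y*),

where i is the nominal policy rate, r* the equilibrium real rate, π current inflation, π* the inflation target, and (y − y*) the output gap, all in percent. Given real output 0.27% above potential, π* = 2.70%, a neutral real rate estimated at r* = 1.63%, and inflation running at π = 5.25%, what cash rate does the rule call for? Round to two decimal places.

Output 0.27% above potential → (y − y*) = 0.27.
i = 1.63 + 5.25 + 0.6 × (5.25 − 2.70) + 0.8 × 0.27
   = 1.63 + 5.25 + 1.53 + 0.216 = 8.63

8.63%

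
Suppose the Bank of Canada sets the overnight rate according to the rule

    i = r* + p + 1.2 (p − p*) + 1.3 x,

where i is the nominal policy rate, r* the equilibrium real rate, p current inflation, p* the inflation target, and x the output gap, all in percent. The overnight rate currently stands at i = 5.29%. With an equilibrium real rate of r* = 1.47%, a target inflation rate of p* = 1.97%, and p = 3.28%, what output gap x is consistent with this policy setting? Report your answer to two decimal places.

-0.79%

1.3 x = 5.29 − 1.47 − 3.28 − 1.2 × (3.28 − 1.97) = -1.032
x = -1.032 / 1.3 = -0.79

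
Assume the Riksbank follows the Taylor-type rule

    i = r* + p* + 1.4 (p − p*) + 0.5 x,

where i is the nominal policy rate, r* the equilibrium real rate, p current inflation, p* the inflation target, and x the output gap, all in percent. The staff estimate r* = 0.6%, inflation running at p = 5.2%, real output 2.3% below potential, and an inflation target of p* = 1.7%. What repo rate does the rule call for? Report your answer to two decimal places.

Output 2.3% below potential → x = -2.3.
i = 0.6 + 1.7 + 1.4 × (5.2 − 1.7) + 0.5 × (-2.3)
   = 0.6 + 1.7 + 4.9 − 1.15 = 6.05

6.05%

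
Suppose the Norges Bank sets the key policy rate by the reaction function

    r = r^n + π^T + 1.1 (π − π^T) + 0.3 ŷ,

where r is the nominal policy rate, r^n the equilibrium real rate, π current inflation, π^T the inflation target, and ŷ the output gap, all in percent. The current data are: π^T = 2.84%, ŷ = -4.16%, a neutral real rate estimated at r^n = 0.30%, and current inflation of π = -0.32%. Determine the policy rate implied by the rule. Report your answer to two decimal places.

r = 0.30 + 2.84 + 1.1 × (-0.32 − 2.84) + 0.3 × (-4.16)
   = 0.30 + 2.84 − 3.476 − 1.248 = -1.58

-1.58%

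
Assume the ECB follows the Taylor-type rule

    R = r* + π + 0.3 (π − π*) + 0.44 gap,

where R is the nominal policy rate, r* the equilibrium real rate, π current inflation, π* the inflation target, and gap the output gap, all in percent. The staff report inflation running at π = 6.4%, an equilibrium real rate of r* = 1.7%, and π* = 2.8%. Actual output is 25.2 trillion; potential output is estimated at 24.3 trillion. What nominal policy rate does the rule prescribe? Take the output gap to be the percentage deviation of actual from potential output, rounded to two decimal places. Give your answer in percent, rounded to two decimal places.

10.81%

Output gap = 100 × (25.2 − 24.3) / 24.3 = 3.70%.
R = 1.70 + 6.40 + 0.3 × (6.40 − 2.80) + 0.44 × 3.70
   = 1.70 + 6.4 + 1.08 + 1.628 = 10.81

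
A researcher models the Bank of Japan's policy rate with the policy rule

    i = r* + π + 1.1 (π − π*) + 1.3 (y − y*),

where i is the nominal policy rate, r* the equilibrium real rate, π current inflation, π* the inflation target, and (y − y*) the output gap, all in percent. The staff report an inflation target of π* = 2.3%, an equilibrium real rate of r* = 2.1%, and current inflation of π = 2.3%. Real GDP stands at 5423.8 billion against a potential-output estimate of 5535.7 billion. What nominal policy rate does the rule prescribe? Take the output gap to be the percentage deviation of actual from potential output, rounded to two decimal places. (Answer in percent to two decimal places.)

Output gap = 100 × (5423.8 − 5535.7) / 5535.7 = -2.02%.
i = 2.10 + 2.30 + 1.1 × (2.30 − 2.30) + 1.3 × (-2.02)
   = 2.10 + 2.3 + 0 − 2.626 = 1.77

1.77%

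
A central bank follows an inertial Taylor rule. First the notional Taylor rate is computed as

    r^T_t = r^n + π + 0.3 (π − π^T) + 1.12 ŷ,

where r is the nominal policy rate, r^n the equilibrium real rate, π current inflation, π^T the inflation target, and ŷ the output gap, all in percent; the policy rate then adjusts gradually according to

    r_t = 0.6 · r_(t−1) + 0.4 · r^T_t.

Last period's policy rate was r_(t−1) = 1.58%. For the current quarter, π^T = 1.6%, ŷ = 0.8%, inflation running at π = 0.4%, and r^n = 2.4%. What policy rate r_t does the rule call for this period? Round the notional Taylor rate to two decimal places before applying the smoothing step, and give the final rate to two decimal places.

2.28%

r^T_t = 2.4 + 0.4 + 0.3 × (0.4 − 1.6) + 1.12 × 0.8
   = 2.4 + 0.4 − 0.36 + 0.896 = 3.34
r_t = 0.6 × 1.58 + 0.4 × 3.34 = 0.948 + 1.336 = 2.28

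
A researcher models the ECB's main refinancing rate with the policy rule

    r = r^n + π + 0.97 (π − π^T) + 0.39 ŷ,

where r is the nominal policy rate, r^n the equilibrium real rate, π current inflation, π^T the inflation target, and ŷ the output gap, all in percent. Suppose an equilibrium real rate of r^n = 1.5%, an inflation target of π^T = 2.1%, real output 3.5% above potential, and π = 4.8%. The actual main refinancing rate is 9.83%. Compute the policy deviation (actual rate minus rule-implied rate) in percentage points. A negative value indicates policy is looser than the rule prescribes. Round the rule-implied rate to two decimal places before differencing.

-0.45 pp

Output 3.5% above potential → ŷ = 3.5.
r = 1.5 + 4.8 + 0.97 × (4.8 − 2.1) + 0.39 × 3.5
   = 1.5 + 4.8 + 2.619 + 1.365 = 10.28
Deviation = 9.83 − 10.28 = -0.45 pp.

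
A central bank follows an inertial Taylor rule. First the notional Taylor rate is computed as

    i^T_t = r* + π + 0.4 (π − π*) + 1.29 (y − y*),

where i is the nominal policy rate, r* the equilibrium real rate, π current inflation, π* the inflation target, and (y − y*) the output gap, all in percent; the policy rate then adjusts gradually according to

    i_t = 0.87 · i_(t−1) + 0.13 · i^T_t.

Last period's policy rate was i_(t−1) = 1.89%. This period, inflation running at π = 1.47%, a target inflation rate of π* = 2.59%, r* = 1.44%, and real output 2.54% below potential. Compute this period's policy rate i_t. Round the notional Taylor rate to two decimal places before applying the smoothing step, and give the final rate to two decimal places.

Output 2.54% below potential → (y − y*) = -2.54.
i^T_t = 1.44 + 1.47 + 0.4 × (1.47 − 2.59) + 1.29 × (-2.54)
   = 1.44 + 1.47 − 0.448 − 3.2766 = -0.81
i_t = 0.87 × 1.89 + 0.13 × (-0.81) = 1.6443 − 0.1053 = 1.54

1.54%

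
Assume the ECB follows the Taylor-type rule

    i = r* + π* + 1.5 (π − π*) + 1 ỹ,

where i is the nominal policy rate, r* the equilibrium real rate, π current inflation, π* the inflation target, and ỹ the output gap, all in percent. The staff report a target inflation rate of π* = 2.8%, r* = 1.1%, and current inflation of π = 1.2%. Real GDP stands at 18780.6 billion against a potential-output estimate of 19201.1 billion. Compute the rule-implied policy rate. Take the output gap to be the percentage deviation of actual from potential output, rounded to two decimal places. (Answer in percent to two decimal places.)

Output gap = 100 × (18780.6 − 19201.1) / 19201.1 = -2.19%.
i = 1.10 + 2.80 + 1.5 × (1.20 − 2.80) + 1 × (-2.19)
   = 1.10 + 2.8 − 2.4 − 2.19 = -0.69

-0.69%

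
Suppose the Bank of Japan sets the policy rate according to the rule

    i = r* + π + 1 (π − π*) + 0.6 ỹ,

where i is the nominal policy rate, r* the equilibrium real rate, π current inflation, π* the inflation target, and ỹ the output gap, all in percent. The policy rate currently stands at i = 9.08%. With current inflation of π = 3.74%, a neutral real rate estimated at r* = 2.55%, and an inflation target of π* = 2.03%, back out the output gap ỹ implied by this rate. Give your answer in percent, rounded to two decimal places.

0.6 ỹ = 9.08 − 2.55 − 3.74 − 1 × (3.74 − 2.03) = 1.08
ỹ = 1.08 / 0.6 = 1.80

1.80%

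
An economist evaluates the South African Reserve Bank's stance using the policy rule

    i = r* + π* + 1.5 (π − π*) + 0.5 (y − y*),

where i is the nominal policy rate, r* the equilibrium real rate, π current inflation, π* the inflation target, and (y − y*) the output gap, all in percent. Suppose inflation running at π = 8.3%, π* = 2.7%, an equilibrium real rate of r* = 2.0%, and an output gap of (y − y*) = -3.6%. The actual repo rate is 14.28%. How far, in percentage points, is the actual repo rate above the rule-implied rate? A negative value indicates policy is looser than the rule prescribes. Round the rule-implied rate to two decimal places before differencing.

2.98 pp

i = 2.0 + 2.7 + 1.5 × (8.3 − 2.7) + 0.5 × (-3.6)
   = 2.0 + 2.7 + 8.4 − 1.8 = 11.30
Deviation = 14.28 − 11.30 = 2.98 pp.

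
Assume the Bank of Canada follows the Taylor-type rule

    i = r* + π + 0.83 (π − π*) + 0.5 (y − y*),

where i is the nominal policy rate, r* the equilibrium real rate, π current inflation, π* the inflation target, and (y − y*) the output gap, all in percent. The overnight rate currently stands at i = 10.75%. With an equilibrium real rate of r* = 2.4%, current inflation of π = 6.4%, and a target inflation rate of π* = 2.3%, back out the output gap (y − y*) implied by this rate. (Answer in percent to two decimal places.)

-2.91%

0.5 (y − y*) = 10.75 − 2.4 − 6.4 − 0.83 × (6.4 − 2.3) = -1.453
(y − y*) = -1.453 / 0.5 = -2.91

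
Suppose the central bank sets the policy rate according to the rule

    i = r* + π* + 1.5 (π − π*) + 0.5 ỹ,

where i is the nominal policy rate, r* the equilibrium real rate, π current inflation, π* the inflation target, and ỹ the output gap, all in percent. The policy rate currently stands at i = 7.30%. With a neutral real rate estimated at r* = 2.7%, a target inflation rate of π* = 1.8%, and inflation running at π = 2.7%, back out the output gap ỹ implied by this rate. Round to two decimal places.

0.5 ỹ = 7.30 − 2.7 − 1.8 − 1.5 × (2.7 − 1.8) = 1.45
ỹ = 1.45 / 0.5 = 2.90

2.90%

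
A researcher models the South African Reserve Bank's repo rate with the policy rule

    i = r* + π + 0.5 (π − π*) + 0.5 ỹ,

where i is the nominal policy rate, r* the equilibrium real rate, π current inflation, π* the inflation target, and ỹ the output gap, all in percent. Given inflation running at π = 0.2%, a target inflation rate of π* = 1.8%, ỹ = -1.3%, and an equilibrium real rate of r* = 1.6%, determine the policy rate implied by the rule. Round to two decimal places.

i = 1.6 + 0.2 + 0.5 × (0.2 − 1.8) + 0.5 × (-1.3)
   = 1.6 + 0.2 − 0.8 − 0.65 = 0.35

0.35%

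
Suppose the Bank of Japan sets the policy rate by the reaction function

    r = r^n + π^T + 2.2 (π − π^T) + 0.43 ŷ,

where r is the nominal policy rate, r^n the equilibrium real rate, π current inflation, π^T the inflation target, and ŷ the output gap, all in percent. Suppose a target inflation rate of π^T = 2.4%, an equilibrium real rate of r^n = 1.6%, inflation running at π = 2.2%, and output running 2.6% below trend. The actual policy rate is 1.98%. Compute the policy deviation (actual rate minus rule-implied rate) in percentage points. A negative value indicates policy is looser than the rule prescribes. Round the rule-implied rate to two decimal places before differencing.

-0.46 pp

Output 2.6% below potential → ŷ = -2.6.
r = 1.6 + 2.4 + 2.2 × (2.2 − 2.4) + 0.43 × (-2.6)
   = 1.6 + 2.4 − 0.44 − 1.118 = 2.44
Deviation = 1.98 − 2.44 = -0.46 pp.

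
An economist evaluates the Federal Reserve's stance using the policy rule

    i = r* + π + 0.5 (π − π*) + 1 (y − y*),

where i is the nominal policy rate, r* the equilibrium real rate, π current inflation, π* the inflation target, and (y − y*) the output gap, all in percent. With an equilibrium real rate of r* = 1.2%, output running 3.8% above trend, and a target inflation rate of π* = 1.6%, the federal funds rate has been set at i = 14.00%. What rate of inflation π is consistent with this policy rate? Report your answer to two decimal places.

Output 3.8% above potential → (y − y*) = 3.8.
Collecting π: i = r* + (1 + 0.5) π − 0.5 π* + 1 (y − y*)
1.5 π = 14.00 − 1.2 + 0.5 × 1.6 − 1 × 3.8 = 9.8
π = 9.8 / 1.5 = 6.53

6.53%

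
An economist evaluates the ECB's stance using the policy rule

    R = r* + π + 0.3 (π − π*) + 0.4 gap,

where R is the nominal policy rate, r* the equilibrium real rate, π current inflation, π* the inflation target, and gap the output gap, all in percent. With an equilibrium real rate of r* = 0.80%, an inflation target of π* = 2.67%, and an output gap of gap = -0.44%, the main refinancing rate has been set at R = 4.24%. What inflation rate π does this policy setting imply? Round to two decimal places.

Collecting π: R = r* + (1 + 0.3) π − 0.3 π* + 0.4 gap
1.3 π = 4.24 − 0.80 + 0.3 × 2.67 − 0.4 × (-0.44) = 4.417
π = 4.417 / 1.3 = 3.40

3.40%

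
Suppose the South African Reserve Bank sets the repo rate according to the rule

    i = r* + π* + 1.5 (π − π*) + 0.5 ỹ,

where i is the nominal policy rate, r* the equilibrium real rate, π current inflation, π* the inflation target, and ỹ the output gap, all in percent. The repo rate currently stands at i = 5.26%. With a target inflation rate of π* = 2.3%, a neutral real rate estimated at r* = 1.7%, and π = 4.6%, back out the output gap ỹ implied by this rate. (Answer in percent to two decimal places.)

-4.38%

0.5 ỹ = 5.26 − 1.7 − 2.3 − 1.5 × (4.6 − 2.3) = -2.19
ỹ = -2.19 / 0.5 = -4.38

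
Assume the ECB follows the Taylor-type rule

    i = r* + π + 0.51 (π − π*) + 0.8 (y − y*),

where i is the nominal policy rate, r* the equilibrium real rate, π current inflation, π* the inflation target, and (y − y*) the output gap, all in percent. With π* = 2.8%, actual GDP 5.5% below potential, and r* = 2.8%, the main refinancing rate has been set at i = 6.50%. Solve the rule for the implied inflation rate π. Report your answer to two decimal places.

6.31%

Output 5.5% below potential → (y − y*) = -5.5.
Collecting π: i = r* + (1 + 0.51) π − 0.51 π* + 0.8 (y − y*)
1.51 π = 6.50 − 2.8 + 0.51 × 2.8 − 0.8 × (-5.5) = 9.528
π = 9.528 / 1.51 = 6.31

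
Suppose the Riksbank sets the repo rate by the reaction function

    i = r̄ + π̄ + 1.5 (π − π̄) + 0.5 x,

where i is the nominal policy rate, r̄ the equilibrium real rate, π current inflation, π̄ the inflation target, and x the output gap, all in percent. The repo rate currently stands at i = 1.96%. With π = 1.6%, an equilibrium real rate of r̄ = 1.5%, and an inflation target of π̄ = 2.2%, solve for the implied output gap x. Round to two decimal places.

-1.68%

0.5 x = 1.96 − 1.5 − 2.2 − 1.5 × (1.6 − 2.2) = -0.84
x = -0.84 / 0.5 = -1.68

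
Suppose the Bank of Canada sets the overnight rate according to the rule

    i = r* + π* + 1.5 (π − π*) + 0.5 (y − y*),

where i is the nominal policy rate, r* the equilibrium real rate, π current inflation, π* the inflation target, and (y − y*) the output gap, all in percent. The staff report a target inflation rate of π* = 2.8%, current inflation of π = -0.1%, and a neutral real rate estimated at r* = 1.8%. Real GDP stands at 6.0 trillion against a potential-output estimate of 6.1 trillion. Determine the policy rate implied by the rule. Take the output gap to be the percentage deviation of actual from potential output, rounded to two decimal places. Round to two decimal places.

-0.57%

Output gap = 100 × (6.0 − 6.1) / 6.1 = -1.64%.
i = 1.80 + 2.80 + 1.5 × (-0.10 − 2.80) + 0.5 × (-1.64)
   = 1.80 + 2.8 − 4.35 − 0.82 = -0.57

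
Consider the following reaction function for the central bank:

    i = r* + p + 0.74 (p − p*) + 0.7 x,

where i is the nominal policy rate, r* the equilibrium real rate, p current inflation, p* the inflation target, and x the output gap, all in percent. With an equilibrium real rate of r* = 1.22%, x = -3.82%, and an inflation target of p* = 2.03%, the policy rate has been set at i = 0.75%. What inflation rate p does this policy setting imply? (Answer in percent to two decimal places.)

2.13%

Collecting p: i = r* + (1 + 0.74) p − 0.74 p* + 0.7 x
1.74 p = 0.75 − 1.22 + 0.74 × 2.03 − 0.7 × (-3.82) = 3.7062
p = 3.7062 / 1.74 = 2.13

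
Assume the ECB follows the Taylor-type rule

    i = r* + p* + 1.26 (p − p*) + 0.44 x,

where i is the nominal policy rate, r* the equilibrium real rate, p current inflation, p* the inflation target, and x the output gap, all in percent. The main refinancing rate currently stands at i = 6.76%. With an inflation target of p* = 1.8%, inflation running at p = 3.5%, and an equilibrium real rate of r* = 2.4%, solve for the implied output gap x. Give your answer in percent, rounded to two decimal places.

0.95%

0.44 x = 6.76 − 2.4 − 1.8 − 1.26 × (3.5 − 1.8) = 0.418
x = 0.418 / 0.44 = 0.95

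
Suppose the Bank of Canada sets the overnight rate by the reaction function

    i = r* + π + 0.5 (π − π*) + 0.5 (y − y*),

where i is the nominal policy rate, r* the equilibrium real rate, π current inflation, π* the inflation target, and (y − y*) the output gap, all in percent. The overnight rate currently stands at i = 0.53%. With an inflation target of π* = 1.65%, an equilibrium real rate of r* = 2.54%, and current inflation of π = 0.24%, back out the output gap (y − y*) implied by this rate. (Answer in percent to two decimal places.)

0.5 (y − y*) = 0.53 − 2.54 − 0.24 − 0.5 × (0.24 − 1.65) = -1.545
(y − y*) = -1.545 / 0.5 = -3.09

-3.09%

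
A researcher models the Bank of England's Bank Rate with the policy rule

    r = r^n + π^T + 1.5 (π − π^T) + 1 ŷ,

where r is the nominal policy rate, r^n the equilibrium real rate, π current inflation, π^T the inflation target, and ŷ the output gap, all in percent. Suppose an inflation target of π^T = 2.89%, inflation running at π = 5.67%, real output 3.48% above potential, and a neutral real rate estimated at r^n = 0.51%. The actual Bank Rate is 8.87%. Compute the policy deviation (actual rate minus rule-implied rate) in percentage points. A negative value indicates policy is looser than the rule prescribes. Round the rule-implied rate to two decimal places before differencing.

-2.18 pp

Output 3.48% above potential → ŷ = 3.48.
r = 0.51 + 2.89 + 1.5 × (5.67 − 2.89) + 1 × 3.48
   = 0.51 + 2.89 + 4.17 + 3.48 = 11.05
Deviation = 8.87 − 11.05 = -2.18 pp.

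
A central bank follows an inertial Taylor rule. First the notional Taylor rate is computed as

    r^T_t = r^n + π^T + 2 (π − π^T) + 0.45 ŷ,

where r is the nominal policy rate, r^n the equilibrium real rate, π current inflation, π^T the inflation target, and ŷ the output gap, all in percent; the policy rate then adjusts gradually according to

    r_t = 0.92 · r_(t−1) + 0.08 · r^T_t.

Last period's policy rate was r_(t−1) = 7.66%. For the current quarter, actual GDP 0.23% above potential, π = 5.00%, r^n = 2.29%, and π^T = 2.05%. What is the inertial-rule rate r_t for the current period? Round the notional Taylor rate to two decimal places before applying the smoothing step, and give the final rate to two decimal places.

7.87%

Output 0.23% above potential → ŷ = 0.23.
r^T_t = 2.29 + 2.05 + 2 × (5.00 − 2.05) + 0.45 × 0.23
   = 2.29 + 2.05 + 5.9 + 0.1035 = 10.34
r_t = 0.92 × 7.66 + 0.08 × 10.34 = 7.0472 + 0.8272 = 7.87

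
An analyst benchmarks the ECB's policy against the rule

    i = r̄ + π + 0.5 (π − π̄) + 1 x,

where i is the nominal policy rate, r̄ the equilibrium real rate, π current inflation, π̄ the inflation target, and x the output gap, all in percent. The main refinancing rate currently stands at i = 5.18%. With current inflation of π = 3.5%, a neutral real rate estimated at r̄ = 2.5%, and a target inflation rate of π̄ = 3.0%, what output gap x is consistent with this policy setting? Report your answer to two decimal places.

1 x = 5.18 − 2.5 − 3.5 − 0.5 × (3.5 − 3.0) = -1.07
x = -1.07 / 1 = -1.07

-1.07%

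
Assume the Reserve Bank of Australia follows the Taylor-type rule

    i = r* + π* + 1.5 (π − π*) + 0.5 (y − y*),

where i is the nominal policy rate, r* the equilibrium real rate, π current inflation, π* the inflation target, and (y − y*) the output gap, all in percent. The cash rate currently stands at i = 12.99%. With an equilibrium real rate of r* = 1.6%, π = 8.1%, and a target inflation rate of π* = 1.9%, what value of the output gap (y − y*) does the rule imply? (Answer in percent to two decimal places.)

0.5 (y − y*) = 12.99 − 1.6 − 1.9 − 1.5 × (8.1 − 1.9) = 0.19
(y − y*) = 0.19 / 0.5 = 0.38

0.38%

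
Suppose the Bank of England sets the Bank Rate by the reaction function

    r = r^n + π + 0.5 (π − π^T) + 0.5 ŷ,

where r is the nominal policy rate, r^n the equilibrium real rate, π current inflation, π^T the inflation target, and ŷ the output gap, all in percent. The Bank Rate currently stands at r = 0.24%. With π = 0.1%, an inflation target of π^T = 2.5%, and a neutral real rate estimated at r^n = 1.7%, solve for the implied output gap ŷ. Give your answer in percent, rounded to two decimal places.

-0.72%

0.5 ŷ = 0.24 − 1.7 − 0.1 − 0.5 × (0.1 − 2.5) = -0.36
ŷ = -0.36 / 0.5 = -0.72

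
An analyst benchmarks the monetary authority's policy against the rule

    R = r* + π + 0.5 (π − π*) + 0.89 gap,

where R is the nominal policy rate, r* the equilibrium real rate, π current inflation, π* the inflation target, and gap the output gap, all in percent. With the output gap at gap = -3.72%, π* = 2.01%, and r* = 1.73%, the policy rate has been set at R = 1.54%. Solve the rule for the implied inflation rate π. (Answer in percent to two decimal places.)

Collecting π: R = r* + (1 + 0.5) π − 0.5 π* + 0.89 gap
1.5 π = 1.54 − 1.73 + 0.5 × 2.01 − 0.89 × (-3.72) = 4.1258
π = 4.1258 / 1.5 = 2.75

2.75%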